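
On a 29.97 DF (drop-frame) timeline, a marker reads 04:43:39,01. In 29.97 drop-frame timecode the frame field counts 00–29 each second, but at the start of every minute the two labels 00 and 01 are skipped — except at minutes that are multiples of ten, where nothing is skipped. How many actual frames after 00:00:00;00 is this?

510061

As if non-drop at 30 labels/s: (4 × 3600 + 43 × 60 + 39) × 30 + 1 = 510571.
Minute boundaries passed: 283; those not divisible by 10: 283 − 28 = 255; dropped labels = 2 × 255 = 510.
Actual frame index = 510571 − 510 = 510061.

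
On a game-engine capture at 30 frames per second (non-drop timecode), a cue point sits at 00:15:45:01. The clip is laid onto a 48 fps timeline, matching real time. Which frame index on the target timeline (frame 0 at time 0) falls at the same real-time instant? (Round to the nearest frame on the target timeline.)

frame 45362

Source frame index: (0×3600 + 15×60 + 45) × 30 + 1 = 28351.
Real time: 28351 / (30) = 28351/30 s.
Target frame: (28351/30) × (48) = 226808/5 ≈ 45361.600 → 45362.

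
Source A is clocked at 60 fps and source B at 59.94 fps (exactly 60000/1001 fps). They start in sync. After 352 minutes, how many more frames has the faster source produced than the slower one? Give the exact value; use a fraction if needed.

115200/91 frames

352 min = 21120 s.
A emits 60 × 21120 = 1267200 frames; B emits 60000/1001 × 21120 = 115200000/91.
Difference = 115200/91 frames (≈ 1265.9341); B is behind A.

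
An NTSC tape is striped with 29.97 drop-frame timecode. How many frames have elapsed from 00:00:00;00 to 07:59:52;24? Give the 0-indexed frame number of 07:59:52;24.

862920

As if non-drop at 30 labels/s: (7 × 3600 + 59 × 60 + 52) × 30 + 24 = 863784.
Minute boundaries passed: 479; those not divisible by 10: 479 − 47 = 432; dropped labels = 2 × 432 = 864.
Actual frame index = 863784 − 864 = 862920.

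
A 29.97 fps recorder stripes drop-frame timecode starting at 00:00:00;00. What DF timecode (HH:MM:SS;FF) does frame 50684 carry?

Ten DF minutes hold 17982 frames, so frame 50684 lies in block 2 (frames 35964–53945) with 14720 frames into that block.
The block's first minute is 1800 frames and the rest 1798 each; 14720 frames reaches minute 8, so 2 × 18 + 8 × 2 = 52 labels have been skipped so far.
Adding those back, label number 50684 + 52 = 50736 at 30 labels/s is 1691 s + 6 f = 0 h 28 min 11 s frame 6, i.e. 00:28:11;06.

00:28:11;06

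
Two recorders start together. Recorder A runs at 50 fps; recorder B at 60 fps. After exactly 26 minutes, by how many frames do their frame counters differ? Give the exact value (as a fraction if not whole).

15600 frames

26 min = 1560 s.
A emits 50 × 1560 = 78000 frames; B emits 60 × 1560 = 93600.
Difference = 15600 frames; B is ahead of A.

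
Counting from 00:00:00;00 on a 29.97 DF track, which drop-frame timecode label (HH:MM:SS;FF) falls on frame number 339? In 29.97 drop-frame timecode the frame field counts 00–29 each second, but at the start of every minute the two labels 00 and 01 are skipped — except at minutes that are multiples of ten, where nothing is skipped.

Each 10-minute DF block holds 10 × 60 × 30 − 9 × 2 = 17982 frames. 339 ÷ 17982 → 0 full blocks, remainder 339.
Within the partial block the first minute is 1800 frames and each further minute 1798, so 0 further minute boundaries passed. Total skipped labels = 18 × 0 + 2 × 0 = 0.
Non-drop label index = 339 + 0 = 339; at 30 labels/s that is 00:00:11:09, i.e. DF 00:00:11;09.

00:00:11;09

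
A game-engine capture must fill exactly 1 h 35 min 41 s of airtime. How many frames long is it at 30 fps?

172230 frames

1 h 35 min 41 s = 5741 s.
Frames = 5741 × 30 = 172230.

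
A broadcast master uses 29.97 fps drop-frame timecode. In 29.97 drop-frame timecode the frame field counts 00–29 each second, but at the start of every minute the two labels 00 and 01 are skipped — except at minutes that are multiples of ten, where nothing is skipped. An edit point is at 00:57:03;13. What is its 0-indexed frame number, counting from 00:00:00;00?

102599

Complete 10-minute blocks: 5, each 17982 frames → 89910.
Remaining 7 whole minutes in the current block: 1800 + 6 × 1798 = 12588 frames.
Within the current minute: 3 × 30 + 13 − 2 = 101 (labels ;00/;01 skipped at this minute). Total = 89910 + 12588 + 101 = 102599.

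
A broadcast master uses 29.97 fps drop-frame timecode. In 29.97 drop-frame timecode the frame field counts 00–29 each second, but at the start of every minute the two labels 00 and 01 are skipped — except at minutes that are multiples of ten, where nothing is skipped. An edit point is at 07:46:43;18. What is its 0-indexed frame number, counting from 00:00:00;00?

Complete 10-minute blocks: 46, each 17982 frames → 827172.
Remaining 6 whole minutes in the current block: 1800 + 5 × 1798 = 10790 frames.
Within the current minute: 43 × 30 + 18 − 2 = 1306 (labels ;00/;01 skipped at this minute). Total = 827172 + 10790 + 1306 = 839268.

839268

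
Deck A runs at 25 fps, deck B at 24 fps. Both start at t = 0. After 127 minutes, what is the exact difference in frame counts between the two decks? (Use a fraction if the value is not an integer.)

127 min = 7620 s.
A emits 25 × 7620 = 190500 frames; B emits 24 × 7620 = 182880.
Difference = 7620 frames; B is behind A.

7620 frames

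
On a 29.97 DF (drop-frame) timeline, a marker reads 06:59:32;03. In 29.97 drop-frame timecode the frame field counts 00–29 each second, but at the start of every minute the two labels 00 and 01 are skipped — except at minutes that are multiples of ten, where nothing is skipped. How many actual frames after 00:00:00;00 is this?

754407

As if non-drop at 30 labels/s: (6 × 3600 + 59 × 60 + 32) × 30 + 3 = 755163.
Minute boundaries passed: 419; those not divisible by 10: 419 − 41 = 378; dropped labels = 2 × 378 = 756.
Actual frame index = 755163 − 756 = 754407.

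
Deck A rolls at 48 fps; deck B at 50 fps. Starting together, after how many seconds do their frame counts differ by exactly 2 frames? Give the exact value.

The gap grows by |50 − 48| = 2 frames per second.
Time for a 2-frame gap: 2 ÷ (2) = 1 s.

1 seconds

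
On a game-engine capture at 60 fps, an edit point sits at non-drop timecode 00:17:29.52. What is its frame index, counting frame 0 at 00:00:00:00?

frame 62992

Total seconds to the label: (0 × 3600 + 17 × 60 + 29) = 1049.
Frame index = 1049 × 60 + 52 = 62992.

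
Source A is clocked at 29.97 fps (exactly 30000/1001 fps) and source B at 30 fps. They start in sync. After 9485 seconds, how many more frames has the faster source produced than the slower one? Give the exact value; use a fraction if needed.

A emits 30000/1001 × 9485 = 40650000/143 frames; B emits 30 × 9485 = 284550.
Difference = 40650/143 frames (≈ 284.2657); B is ahead of A.

40650/143 frames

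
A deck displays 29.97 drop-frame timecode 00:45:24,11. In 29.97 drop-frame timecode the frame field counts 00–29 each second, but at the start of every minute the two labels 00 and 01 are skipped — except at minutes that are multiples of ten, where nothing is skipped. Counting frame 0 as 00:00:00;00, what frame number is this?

81649

As if non-drop at 30 labels/s: (0 × 3600 + 45 × 60 + 24) × 30 + 11 = 81731.
Minute boundaries passed: 45; those not divisible by 10: 45 − 4 = 41; dropped labels = 2 × 41 = 82.
Actual frame index = 81731 − 82 = 81649.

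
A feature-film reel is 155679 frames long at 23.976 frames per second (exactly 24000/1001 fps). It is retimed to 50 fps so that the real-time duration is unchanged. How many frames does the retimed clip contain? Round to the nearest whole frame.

Frames at target rate = 155679 × (50) / (24000/1001) = 51944893/160 ≈ 324655.581.
Nearest whole frame: 324656.

324656 frames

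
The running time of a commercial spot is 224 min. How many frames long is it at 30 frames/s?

403200 frames

224 min = 13440 s.
Frames = 13440 × 30 = 403200.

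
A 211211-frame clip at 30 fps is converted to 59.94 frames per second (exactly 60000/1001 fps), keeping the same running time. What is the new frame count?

Target frames = source frames × (target rate / source rate) = 211211 × (60000/1001)/(30) = 211211 × 2000/1001 = 422000.

422000 frames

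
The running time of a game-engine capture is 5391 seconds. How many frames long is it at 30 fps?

Frames = 5391 × 30 = 161730.

161730 frames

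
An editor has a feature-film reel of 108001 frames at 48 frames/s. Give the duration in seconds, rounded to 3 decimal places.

Running time = 108001 × 1/48 = 108001/48 s ≈ 2250.021 s.

2250.021 seconds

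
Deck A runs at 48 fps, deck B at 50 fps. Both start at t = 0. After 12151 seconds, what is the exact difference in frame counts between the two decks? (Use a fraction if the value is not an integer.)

A emits 48 × 12151 = 583248 frames; B emits 50 × 12151 = 607550.
Difference = 24302 frames; B is ahead of A.

24302 frames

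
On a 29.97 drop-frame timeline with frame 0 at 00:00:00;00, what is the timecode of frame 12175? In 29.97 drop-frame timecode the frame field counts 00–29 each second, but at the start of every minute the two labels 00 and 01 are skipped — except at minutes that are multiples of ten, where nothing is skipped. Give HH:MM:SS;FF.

Each 10-minute DF block holds 10 × 60 × 30 − 9 × 2 = 17982 frames. 12175 ÷ 17982 → 0 full blocks, remainder 12175.
Within the partial block the first minute is 1800 frames and each further minute 1798, so 6 further minute boundaries passed. Total skipped labels = 18 × 0 + 2 × 6 = 12.
Non-drop label index = 12175 + 12 = 12187; at 30 labels/s that is 00:06:46:07, i.e. DF 00:06:46;07.

00:06:46;07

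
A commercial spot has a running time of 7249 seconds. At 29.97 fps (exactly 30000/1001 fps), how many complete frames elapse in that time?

217252 frames

Frames = 7249 × 30000/1001 = 19770000/91 ≈ 217252.7473.
Complete frames: 217252.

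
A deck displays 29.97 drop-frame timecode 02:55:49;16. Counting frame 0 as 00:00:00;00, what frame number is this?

316170

Complete 10-minute blocks: 17, each 17982 frames → 305694.
Remaining 5 whole minutes in the current block: 1800 + 4 × 1798 = 8992 frames.
Within the current minute: 49 × 30 + 16 − 2 = 1484 (labels ;00/;01 skipped at this minute). Total = 305694 + 8992 + 1484 = 316170.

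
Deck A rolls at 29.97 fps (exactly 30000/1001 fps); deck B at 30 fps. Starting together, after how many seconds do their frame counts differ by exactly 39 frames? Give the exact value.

1301.3 seconds

The gap grows by |30 − 30000/1001| = 30/1001 frames per second.
Time for a 39-frame gap: 39 ÷ (30/1001) = 1301.3 s.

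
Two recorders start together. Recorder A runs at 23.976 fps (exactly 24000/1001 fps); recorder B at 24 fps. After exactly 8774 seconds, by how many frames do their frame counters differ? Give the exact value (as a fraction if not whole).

210576/1001 frames

A emits 24000/1001 × 8774 = 210576000/1001 frames; B emits 24 × 8774 = 210576.
Difference = 210576/1001 frames (≈ 210.3656); B is ahead of A.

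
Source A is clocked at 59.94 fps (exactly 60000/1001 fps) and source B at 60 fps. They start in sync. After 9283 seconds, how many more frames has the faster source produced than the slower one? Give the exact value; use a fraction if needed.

556980/1001 frames

A emits 60000/1001 × 9283 = 556980000/1001 frames; B emits 60 × 9283 = 556980.
Difference = 556980/1001 frames (≈ 556.4236); B is ahead of A.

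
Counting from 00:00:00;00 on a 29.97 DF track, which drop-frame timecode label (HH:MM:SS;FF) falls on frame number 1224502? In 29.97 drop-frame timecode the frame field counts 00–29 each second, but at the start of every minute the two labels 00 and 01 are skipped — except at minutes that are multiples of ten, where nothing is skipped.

11:20:57;16

Ten DF minutes hold 17982 frames, so frame 1224502 lies in block 68 (frames 1222776–1240757) with 1726 frames into that block.
The block's first minute is 1800 frames and the rest 1798 each; 1726 frames reaches minute 0, so 68 × 18 + 0 × 2 = 1224 labels have been skipped so far.
Adding those back, label number 1224502 + 1224 = 1225726 at 30 labels/s is 40857 s + 16 f = 11 h 20 min 57 s frame 16, i.e. 11:20:57;16.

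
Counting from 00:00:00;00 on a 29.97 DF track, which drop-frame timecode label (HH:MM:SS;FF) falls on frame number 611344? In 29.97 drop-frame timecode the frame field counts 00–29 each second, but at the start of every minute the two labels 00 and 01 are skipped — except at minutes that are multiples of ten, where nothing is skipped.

Each 10-minute DF block holds 10 × 60 × 30 − 9 × 2 = 17982 frames. 611344 ÷ 17982 → 33 full blocks, remainder 17938.
Within the partial block the first minute is 1800 frames and each further minute 1798, so 9 further minute boundaries passed. Total skipped labels = 18 × 33 + 2 × 9 = 612.
Non-drop label index = 611344 + 612 = 611956; at 30 labels/s that is 05:39:58:16, i.e. DF 05:39:58;16.

05:39:58;16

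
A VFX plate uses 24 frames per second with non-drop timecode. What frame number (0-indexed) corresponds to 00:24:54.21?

Total seconds to the label: (0 × 3600 + 24 × 60 + 54) = 1494.
Frame index = 1494 × 24 + 21 = 35877.

35877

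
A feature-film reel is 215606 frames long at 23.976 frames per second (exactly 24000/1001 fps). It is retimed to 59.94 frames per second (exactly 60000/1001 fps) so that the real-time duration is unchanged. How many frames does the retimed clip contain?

Target frames = source frames × (target rate / source rate) = 215606 × (60000/1001)/(24000/1001) = 215606 × 5/2 = 539015.

539015 frames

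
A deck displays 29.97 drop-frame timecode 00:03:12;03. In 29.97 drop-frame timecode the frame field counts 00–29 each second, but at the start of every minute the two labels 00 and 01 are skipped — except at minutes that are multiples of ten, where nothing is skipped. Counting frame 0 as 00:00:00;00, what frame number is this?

Complete 10-minute blocks: 0, each 17982 frames → 0.
Remaining 3 whole minutes in the current block: 1800 + 2 × 1798 = 5396 frames.
Within the current minute: 12 × 30 + 3 − 2 = 361 (labels ;00/;01 skipped at this minute). Total = 0 + 5396 + 361 = 5757.

5757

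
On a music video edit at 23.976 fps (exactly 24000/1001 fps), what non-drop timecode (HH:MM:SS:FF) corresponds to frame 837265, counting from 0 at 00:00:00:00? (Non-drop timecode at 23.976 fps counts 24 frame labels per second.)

09:41:26:01

837265 ÷ 24 = 34886 full seconds, remainder 1 frame.
34886 s = 9 h 41 min 26 s.
Timecode: 09:41:26:01.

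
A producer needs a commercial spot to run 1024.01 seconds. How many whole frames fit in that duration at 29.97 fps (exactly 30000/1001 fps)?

30689 frames

Frames = 1024.01 × 30000/1001 = 2363100/77 ≈ 30689.6104.
Complete frames: 30689.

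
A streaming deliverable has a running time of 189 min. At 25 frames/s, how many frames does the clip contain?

189 min = 11340 s.
Frames = 11340 × 25 = 283500.

283500 frames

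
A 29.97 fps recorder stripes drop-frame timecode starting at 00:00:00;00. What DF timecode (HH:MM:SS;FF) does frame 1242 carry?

Ten DF minutes hold 17982 frames, so frame 1242 lies in block 0 (frames 0–17981) with 1242 frames into that block.
The block's first minute is 1800 frames and the rest 1798 each; 1242 frames reaches minute 0, so 0 × 18 + 0 × 2 = 0 labels have been skipped so far.
Adding those back, label number 1242 + 0 = 1242 at 30 labels/s is 41 s + 12 f = 0 h 0 min 41 s frame 12, i.e. 00:00:41;12.

00:00:41;12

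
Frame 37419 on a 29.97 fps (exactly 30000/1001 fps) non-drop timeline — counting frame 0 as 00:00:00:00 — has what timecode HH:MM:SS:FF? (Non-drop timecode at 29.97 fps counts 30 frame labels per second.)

00:20:47:09

37419 ÷ 30 = 1247 full seconds, remainder 9 frames.
1247 s = 0 h 20 min 47 s.
Timecode: 00:20:47:09.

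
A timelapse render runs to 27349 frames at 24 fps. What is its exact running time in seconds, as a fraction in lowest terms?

Running time = 27349 ÷ (24) = 27349 × 1/24 = 27349/24 s.

27349/24 seconds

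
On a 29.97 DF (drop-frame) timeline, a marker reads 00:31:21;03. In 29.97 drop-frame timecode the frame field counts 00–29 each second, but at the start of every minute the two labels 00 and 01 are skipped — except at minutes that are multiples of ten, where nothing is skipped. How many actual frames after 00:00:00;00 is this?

56377

As if non-drop at 30 labels/s: (0 × 3600 + 31 × 60 + 21) × 30 + 3 = 56433.
Minute boundaries passed: 31; those not divisible by 10: 31 − 3 = 28; dropped labels = 2 × 28 = 56.
Actual frame index = 56433 − 56 = 56377.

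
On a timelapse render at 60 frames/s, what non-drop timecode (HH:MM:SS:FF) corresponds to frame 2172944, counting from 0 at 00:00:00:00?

2172944 ÷ 60 = 36215 full seconds, remainder 44 frames.
36215 s = 10 h 3 min 35 s.
Timecode: 10:03:35:44.

10:03:35:44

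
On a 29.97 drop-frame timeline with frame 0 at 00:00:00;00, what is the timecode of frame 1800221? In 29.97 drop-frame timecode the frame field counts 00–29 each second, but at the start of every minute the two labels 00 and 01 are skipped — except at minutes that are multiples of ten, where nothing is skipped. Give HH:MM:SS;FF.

Ten DF minutes hold 17982 frames, so frame 1800221 lies in block 100 (frames 1798200–1816181) with 2021 frames into that block.
The block's first minute is 1800 frames and the rest 1798 each; 2021 frames reaches minute 1, so 100 × 18 + 1 × 2 = 1802 labels have been skipped so far.
Adding those back, label number 1800221 + 1802 = 1802023 at 30 labels/s is 60067 s + 13 f = 16 h 41 min 7 s frame 13, i.e. 16:41:07;13.

16:41:07;13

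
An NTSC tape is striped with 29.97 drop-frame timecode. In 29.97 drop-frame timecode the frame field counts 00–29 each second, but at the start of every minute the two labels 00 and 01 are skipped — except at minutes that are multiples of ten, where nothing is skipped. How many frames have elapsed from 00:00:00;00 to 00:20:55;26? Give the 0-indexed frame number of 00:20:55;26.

Complete 10-minute blocks: 2, each 17982 frames → 35964.
Remaining 0 whole minutes in the current block: 0 frames.
Within the current minute: 55 × 30 + 26 = 1676. Total = 35964 + 0 + 1676 = 37640.

37640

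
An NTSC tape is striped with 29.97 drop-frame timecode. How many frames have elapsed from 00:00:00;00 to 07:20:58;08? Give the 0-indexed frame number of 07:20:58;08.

As if non-drop at 30 labels/s: (7 × 3600 + 20 × 60 + 58) × 30 + 8 = 793748.
Minute boundaries passed: 440; those not divisible by 10: 440 − 44 = 396; dropped labels = 2 × 396 = 792.
Actual frame index = 793748 − 792 = 792956.

792956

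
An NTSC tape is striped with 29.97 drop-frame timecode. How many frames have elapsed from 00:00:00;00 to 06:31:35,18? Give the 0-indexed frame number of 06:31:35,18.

Complete 10-minute blocks: 39, each 17982 frames → 701298.
Remaining 1 whole minute in the current block: 1800 + 0 × 1798 = 1800 frames.
Within the current minute: 35 × 30 + 18 − 2 = 1066 (labels ;00/;01 skipped at this minute). Total = 701298 + 1800 + 1066 = 704164.

704164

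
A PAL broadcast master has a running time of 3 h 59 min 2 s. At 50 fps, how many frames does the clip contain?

717100 frames

3 h 59 min 2 s = 14342 s.
Frames = 14342 × 50 = 717100.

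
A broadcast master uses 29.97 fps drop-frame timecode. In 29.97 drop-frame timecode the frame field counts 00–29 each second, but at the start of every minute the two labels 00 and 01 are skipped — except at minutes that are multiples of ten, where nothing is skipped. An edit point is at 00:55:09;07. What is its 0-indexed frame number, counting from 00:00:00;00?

Complete 10-minute blocks: 5, each 17982 frames → 89910.
Remaining 5 whole minutes in the current block: 1800 + 4 × 1798 = 8992 frames.
Within the current minute: 9 × 30 + 7 − 2 = 275 (labels ;00/;01 skipped at this minute). Total = 89910 + 8992 + 275 = 99177.

99177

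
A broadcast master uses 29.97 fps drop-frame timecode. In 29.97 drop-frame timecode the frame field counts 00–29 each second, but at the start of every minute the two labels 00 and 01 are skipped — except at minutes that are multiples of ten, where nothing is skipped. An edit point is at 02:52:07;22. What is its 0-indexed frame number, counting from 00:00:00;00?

309522

Complete 10-minute blocks: 17, each 17982 frames → 305694.
Remaining 2 whole minutes in the current block: 1800 + 1 × 1798 = 3598 frames.
Within the current minute: 7 × 30 + 22 − 2 = 230 (labels ;00/;01 skipped at this minute). Total = 305694 + 3598 + 230 = 309522.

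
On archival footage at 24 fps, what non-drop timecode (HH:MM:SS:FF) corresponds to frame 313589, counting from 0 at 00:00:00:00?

03:37:46:05

313589 ÷ 24 = 13066 full seconds, remainder 5 frames.
13066 s = 3 h 37 min 46 s.
Timecode: 03:37:46:05.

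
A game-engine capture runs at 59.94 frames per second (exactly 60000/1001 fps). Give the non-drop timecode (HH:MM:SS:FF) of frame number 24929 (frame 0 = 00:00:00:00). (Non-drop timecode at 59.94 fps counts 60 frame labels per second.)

00:06:55:29

24929 ÷ 60 = 415 full seconds, remainder 29 frames.
415 s = 0 h 6 min 55 s.
Timecode: 00:06:55:29.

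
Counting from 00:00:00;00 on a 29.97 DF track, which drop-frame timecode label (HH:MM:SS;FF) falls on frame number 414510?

03:50:30;24

Ten DF minutes hold 17982 frames, so frame 414510 lies in block 23 (frames 413586–431567) with 924 frames into that block.
The block's first minute is 1800 frames and the rest 1798 each; 924 frames reaches minute 0, so 23 × 18 + 0 × 2 = 414 labels have been skipped so far.
Adding those back, label number 414510 + 414 = 414924 at 30 labels/s is 13830 s + 24 f = 3 h 50 min 30 s frame 24, i.e. 03:50:30;24.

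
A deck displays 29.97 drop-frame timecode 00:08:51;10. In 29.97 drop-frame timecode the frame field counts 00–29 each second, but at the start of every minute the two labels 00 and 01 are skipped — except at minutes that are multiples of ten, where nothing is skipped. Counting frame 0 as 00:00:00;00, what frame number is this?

As if non-drop at 30 labels/s: (0 × 3600 + 8 × 60 + 51) × 30 + 10 = 15940.
Minute boundaries passed: 8; those not divisible by 10: 8 − 0 = 8; dropped labels = 2 × 8 = 16.
Actual frame index = 15940 − 16 = 15924.

15924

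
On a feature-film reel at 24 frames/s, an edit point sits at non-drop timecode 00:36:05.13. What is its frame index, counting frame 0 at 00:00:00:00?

Total seconds to the label: (0 × 3600 + 36 × 60 + 5) = 2165.
Frame index = 2165 × 24 + 13 = 51973.

frame 51973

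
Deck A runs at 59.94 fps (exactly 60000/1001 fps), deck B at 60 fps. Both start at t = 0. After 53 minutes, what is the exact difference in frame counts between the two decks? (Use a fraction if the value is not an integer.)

53 min = 3180 s.
A emits 60000/1001 × 3180 = 190800000/1001 frames; B emits 60 × 3180 = 190800.
Difference = 190800/1001 frames (≈ 190.6094); B is ahead of A.

190800/1001 frames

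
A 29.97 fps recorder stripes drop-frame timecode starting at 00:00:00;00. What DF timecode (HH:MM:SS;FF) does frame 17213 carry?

00:09:34;11

Each 10-minute DF block holds 10 × 60 × 30 − 9 × 2 = 17982 frames. 17213 ÷ 17982 → 0 full blocks, remainder 17213.
Within the partial block the first minute is 1800 frames and each further minute 1798, so 9 further minute boundaries passed. Total skipped labels = 18 × 0 + 2 × 9 = 18.
Non-drop label index = 17213 + 18 = 17231; at 30 labels/s that is 00:09:34:11, i.e. DF 00:09:34;11.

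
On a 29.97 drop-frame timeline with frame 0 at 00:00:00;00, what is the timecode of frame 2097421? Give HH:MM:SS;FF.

Each 10-minute DF block holds 10 × 60 × 30 − 9 × 2 = 17982 frames. 2097421 ÷ 17982 → 116 full blocks, remainder 11509.
Within the partial block the first minute is 1800 frames and each further minute 1798, so 6 further minute boundaries passed. Total skipped labels = 18 × 116 + 2 × 6 = 2100.
Non-drop label index = 2097421 + 2100 = 2099521; at 30 labels/s that is 19:26:24:01, i.e. DF 19:26:24;01.

19:26:24;01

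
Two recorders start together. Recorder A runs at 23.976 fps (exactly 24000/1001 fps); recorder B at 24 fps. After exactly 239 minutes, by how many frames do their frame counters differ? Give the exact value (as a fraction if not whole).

239 min = 14340 s.
A emits 24000/1001 × 14340 = 344160000/1001 frames; B emits 24 × 14340 = 344160.
Difference = 344160/1001 frames (≈ 343.8162); B is ahead of A.

344160/1001 frames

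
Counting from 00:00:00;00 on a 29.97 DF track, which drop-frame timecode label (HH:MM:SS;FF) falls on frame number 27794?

00:15:27;12

Ten DF minutes hold 17982 frames, so frame 27794 lies in block 1 (frames 17982–35963) with 9812 frames into that block.
The block's first minute is 1800 frames and the rest 1798 each; 9812 frames reaches minute 5, so 1 × 18 + 5 × 2 = 28 labels have been skipped so far.
Adding those back, label number 27794 + 28 = 27822 at 30 labels/s is 927 s + 12 f = 0 h 15 min 27 s frame 12, i.e. 00:15:27;12.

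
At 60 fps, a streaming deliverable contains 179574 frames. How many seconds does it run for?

Running time = 179574 / (60) = 2992.9 s.

2992.9 seconds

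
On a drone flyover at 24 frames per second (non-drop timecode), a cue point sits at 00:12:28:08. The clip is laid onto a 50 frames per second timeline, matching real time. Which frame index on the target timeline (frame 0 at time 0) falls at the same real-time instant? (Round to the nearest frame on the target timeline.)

Source frame index: (0×3600 + 12×60 + 28) × 24 + 8 = 17960.
Real time: 17960 / (24) = 2245/3 s.
Target frame: (2245/3) × (50) = 112250/3 ≈ 37416.667 → 37417.

frame 37417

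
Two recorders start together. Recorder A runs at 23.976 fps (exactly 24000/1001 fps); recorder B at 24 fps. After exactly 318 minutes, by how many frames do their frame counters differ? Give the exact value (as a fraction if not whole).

457920/1001 frames

318 min = 19080 s.
A emits 24000/1001 × 19080 = 457920000/1001 frames; B emits 24 × 19080 = 457920.
Difference = 457920/1001 frames (≈ 457.4625); B is ahead of A.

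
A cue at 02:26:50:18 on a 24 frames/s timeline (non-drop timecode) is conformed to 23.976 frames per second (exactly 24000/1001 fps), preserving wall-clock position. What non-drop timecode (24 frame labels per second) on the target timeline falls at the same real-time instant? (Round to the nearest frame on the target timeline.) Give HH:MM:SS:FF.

02:26:41:23

Source frame index: (2×3600 + 26×60 + 50) × 24 + 18 = 211458.
Real time: 211458 / (24) = 35243/4 s.
Target frame: (35243/4) × (24000/1001) = 16266000/77 ≈ 211246.753 → 211247.
At 24 labels/s: frame 211247 → 02:26:41:23.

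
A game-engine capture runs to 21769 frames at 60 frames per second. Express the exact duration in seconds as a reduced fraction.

21769/60 seconds

Running time = 21769 ÷ (60) = 21769 × 1/60 = 21769/60 s.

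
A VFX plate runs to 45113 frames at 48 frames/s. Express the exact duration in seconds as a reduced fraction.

Running time = 45113 ÷ (48) = 45113 × 1/48 = 45113/48 s.

45113/48 seconds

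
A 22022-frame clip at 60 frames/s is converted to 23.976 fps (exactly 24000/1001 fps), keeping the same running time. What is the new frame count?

Target frames = source frames × (target rate / source rate) = 22022 × (24000/1001)/(60) = 22022 × 400/1001 = 8800.

8800 frames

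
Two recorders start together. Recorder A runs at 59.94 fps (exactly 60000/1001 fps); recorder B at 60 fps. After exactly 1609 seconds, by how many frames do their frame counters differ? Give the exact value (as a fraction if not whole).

96540/1001 frames

A emits 60000/1001 × 1609 = 96540000/1001 frames; B emits 60 × 1609 = 96540.
Difference = 96540/1001 frames (≈ 96.4436); B is ahead of A.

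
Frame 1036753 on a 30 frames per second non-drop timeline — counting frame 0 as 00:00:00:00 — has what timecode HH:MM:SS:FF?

09:35:58:13

1036753 ÷ 30 = 34558 full seconds, remainder 13 frames.
34558 s = 9 h 35 min 58 s.
Timecode: 09:35:58:13.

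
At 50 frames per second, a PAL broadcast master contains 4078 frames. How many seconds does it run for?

81.56 seconds

Running time = 4078 / (50) = 81.56 s.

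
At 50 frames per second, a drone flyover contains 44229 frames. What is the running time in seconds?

Running time = 44229 / (50) = 884.58 s.

884.58 seconds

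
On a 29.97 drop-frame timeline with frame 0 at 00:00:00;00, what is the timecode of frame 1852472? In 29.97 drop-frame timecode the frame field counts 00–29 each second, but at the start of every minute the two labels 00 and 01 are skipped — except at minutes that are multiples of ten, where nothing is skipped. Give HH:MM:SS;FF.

Ten DF minutes hold 17982 frames, so frame 1852472 lies in block 103 (frames 1852146–1870127) with 326 frames into that block.
The block's first minute is 1800 frames and the rest 1798 each; 326 frames reaches minute 0, so 103 × 18 + 0 × 2 = 1854 labels have been skipped so far.
Adding those back, label number 1852472 + 1854 = 1854326 at 30 labels/s is 61810 s + 26 f = 17 h 10 min 10 s frame 26, i.e. 17:10:10;26.

17:10:10;26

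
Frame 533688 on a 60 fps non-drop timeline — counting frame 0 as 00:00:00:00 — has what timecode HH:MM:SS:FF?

533688 ÷ 60 = 8894 full seconds, remainder 48 frames.
8894 s = 2 h 28 min 14 s.
Timecode: 02:28:14:48.

02:28:14:48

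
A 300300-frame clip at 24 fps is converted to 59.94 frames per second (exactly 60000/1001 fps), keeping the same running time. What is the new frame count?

750000 frames

Target frames = source frames × (target rate / source rate) = 300300 × (60000/1001)/(24) = 300300 × 2500/1001 = 750000.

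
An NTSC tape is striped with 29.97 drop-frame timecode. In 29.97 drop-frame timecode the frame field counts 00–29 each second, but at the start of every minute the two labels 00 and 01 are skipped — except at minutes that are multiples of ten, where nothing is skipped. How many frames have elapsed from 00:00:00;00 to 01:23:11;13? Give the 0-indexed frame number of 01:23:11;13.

Complete 10-minute blocks: 8, each 17982 frames → 143856.
Remaining 3 whole minutes in the current block: 1800 + 2 × 1798 = 5396 frames.
Within the current minute: 11 × 30 + 13 − 2 = 341 (labels ;00/;01 skipped at this minute). Total = 143856 + 5396 + 341 = 149593.

149593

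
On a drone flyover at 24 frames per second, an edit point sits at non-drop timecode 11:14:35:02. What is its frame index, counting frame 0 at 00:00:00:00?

971402

Total seconds to the label: (11 × 3600 + 14 × 60 + 35) = 40475.
Frame index = 40475 × 24 + 2 = 971402.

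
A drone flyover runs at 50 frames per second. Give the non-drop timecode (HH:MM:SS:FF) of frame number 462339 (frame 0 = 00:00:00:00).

462339 ÷ 50 = 9246 full seconds, remainder 39 frames.
9246 s = 2 h 34 min 6 s.
Timecode: 02:34:06:39.

02:34:06:39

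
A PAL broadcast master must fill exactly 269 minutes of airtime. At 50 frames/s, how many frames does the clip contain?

269 min = 16140 s.
Frames = 16140 × 50 = 807000.

807000 frames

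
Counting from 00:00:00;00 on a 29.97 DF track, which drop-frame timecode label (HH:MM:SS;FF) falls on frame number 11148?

Ten DF minutes hold 17982 frames, so frame 11148 lies in block 0 (frames 0–17981) with 11148 frames into that block.
The block's first minute is 1800 frames and the rest 1798 each; 11148 frames reaches minute 6, so 0 × 18 + 6 × 2 = 12 labels have been skipped so far.
Adding those back, label number 11148 + 12 = 11160 at 30 labels/s is 372 s + 0 f = 0 h 6 min 12 s frame 0, i.e. 00:06:12;00.

00:06:12;00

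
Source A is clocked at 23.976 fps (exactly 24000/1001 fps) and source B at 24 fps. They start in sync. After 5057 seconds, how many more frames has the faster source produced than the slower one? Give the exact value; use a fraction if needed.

9336/77 frames

A emits 24000/1001 × 5057 = 9336000/77 frames; B emits 24 × 5057 = 121368.
Difference = 9336/77 frames (≈ 121.2468); B is ahead of A.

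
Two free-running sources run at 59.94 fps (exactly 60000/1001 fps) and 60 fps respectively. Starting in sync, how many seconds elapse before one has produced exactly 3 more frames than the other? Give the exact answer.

50.05 seconds

The gap grows by |60 − 60000/1001| = 60/1001 frames per second.
Time for a 3-frame gap: 3 ÷ (60/1001) = 50.05 s.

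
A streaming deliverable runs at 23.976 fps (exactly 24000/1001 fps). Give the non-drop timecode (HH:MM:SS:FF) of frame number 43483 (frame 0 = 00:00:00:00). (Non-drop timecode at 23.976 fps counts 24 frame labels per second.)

00:30:11:19

43483 ÷ 24 = 1811 full seconds, remainder 19 frames.
1811 s = 0 h 30 min 11 s.
Timecode: 00:30:11:19.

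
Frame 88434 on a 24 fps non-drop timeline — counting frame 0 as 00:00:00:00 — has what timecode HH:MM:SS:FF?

01:01:24:18

88434 ÷ 24 = 3684 full seconds, remainder 18 frames.
3684 s = 1 h 1 min 24 s.
Timecode: 01:01:24:18.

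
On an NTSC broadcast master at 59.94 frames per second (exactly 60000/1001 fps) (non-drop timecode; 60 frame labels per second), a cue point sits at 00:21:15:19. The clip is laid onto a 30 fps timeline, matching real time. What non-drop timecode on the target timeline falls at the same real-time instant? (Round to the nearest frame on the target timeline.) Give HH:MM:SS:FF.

00:21:16:18

Source frame index: (0×3600 + 21×60 + 15) × 60 + 19 = 76519.
Real time: 76519 / (60000/1001) = 76595519/60000 s.
Target frame: (76595519/60000) × (30) = 76595519/2000 ≈ 38297.760 → 38298.
At 30 labels/s: frame 38298 → 00:21:16:18.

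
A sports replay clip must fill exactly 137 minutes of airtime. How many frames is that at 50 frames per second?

137 min = 8220 s.
Frames = 8220 × 50 = 411000.

411000 frames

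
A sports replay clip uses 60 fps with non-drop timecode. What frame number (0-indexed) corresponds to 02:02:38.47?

441527

Total seconds to the label: (2 × 3600 + 2 × 60 + 38) = 7358.
Frame index = 7358 × 60 + 47 = 441527.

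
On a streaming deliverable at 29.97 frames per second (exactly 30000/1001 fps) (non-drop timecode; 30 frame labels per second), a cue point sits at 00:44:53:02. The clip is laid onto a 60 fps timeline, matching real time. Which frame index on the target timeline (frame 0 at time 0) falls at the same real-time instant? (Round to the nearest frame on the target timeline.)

frame 161746

Source frame index: (0×3600 + 44×60 + 53) × 30 + 2 = 80792.
Real time: 80792 / (30000/1001) = 10109099/3750 s.
Target frame: (10109099/3750) × (60) = 20218198/125 ≈ 161745.584 → 161746.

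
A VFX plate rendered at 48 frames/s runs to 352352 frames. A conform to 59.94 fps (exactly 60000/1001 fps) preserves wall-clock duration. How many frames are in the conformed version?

Target frames = source frames × (target rate / source rate) = 352352 × (60000/1001)/(48) = 352352 × 1250/1001 = 440000.

440000 frames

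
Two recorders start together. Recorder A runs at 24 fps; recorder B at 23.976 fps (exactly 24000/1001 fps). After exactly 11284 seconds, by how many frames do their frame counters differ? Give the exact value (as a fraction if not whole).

A emits 24 × 11284 = 270816 frames; B emits 24000/1001 × 11284 = 2976000/11.
Difference = 2976/11 frames (≈ 270.5455); B is behind A.

2976/11 frames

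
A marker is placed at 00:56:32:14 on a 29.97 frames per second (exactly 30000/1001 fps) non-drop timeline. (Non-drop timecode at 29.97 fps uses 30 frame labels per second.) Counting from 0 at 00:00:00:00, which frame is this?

frame 101774

Total seconds to the label: (0 × 3600 + 56 × 60 + 32) = 3392.
Frame index = 3392 × 30 + 14 = 101774.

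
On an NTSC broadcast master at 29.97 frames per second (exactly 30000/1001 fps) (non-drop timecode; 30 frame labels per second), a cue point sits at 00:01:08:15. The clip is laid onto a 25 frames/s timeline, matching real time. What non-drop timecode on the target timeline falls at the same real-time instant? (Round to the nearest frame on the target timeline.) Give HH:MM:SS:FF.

00:01:08:14

Source frame index: (0×3600 + 1×60 + 8) × 30 + 15 = 2055.
Real time: 2055 / (30000/1001) = 137137/2000 s.
Target frame: (137137/2000) × (25) = 137137/80 ≈ 1714.213 → 1714.
At 25 labels/s: frame 1714 → 00:01:08:14.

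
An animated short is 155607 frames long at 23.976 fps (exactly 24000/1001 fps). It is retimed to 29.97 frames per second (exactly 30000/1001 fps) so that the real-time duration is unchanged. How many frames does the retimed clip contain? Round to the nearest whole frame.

Frames at target rate = 155607 × (30000/1001) / (24000/1001) = 778035/4 ≈ 194508.750.
Nearest whole frame: 194509.

194509 frames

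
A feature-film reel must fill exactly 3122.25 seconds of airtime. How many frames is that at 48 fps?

Frames = 3122.25 × 48 = 149868.

149868 frames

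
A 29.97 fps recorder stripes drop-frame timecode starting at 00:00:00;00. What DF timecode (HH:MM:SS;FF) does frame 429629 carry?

03:58:55;09

Each 10-minute DF block holds 10 × 60 × 30 − 9 × 2 = 17982 frames. 429629 ÷ 17982 → 23 full blocks, remainder 16043.
Within the partial block the first minute is 1800 frames and each further minute 1798, so 8 further minute boundaries passed. Total skipped labels = 18 × 23 + 2 × 8 = 430.
Non-drop label index = 429629 + 430 = 430059; at 30 labels/s that is 03:58:55:09, i.e. DF 03:58:55;09.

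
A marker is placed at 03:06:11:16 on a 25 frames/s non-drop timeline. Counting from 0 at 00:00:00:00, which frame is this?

Total seconds to the label: (3 × 3600 + 6 × 60 + 11) = 11171.
Frame index = 11171 × 25 + 16 = 279291.

frame 279291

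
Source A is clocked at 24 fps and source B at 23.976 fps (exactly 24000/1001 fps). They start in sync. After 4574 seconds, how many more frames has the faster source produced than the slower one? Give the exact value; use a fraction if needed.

109776/1001 frames

A emits 24 × 4574 = 109776 frames; B emits 24000/1001 × 4574 = 109776000/1001.
Difference = 109776/1001 frames (≈ 109.6663); B is behind A.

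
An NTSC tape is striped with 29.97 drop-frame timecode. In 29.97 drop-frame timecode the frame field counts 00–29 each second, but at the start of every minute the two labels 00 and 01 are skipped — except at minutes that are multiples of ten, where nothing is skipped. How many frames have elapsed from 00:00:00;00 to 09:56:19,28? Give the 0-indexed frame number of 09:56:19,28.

Complete 10-minute blocks: 59, each 17982 frames → 1060938.
Remaining 6 whole minutes in the current block: 1800 + 5 × 1798 = 10790 frames.
Within the current minute: 19 × 30 + 28 − 2 = 596 (labels ;00/;01 skipped at this minute). Total = 1060938 + 10790 + 596 = 1072324.

1072324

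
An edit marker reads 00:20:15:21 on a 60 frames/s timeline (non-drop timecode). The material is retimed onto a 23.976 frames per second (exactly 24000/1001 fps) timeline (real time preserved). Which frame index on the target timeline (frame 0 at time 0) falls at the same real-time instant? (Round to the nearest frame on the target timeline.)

Source frame index: (0×3600 + 20×60 + 15) × 60 + 21 = 72921.
Real time: 72921 / (60) = 24307/20 s.
Target frame: (24307/20) × (24000/1001) = 29168400/1001 ≈ 29139.261 → 29139.

frame 29139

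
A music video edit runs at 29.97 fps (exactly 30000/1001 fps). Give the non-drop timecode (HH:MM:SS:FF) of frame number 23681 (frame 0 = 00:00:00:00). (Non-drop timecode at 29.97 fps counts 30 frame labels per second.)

00:13:09:11

23681 ÷ 30 = 789 full seconds, remainder 11 frames.
789 s = 0 h 13 min 9 s.
Timecode: 00:13:09:11.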